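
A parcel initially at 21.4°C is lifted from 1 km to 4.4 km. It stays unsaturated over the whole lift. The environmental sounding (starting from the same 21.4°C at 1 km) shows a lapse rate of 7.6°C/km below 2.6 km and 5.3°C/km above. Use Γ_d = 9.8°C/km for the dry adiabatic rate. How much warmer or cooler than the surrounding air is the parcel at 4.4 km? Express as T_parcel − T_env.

-11.62°C (parcel cooler than environment)

Parcel:
  Dry to 4400 m: -9.8 × 3.4 km = -33.32°C, so T = -11.92°C.
Environment:
  Environment, lower layer to 2600 m: -7.6 × 1.6 km = -12.16°C, so T = 9.24°C.
  Environment, upper layer to 4400 m: -5.3 × 1.8 km = -9.54°C, so T = -0.3°C.
T_parcel − T_env = -11.92 − (-0.3) = -11.62°C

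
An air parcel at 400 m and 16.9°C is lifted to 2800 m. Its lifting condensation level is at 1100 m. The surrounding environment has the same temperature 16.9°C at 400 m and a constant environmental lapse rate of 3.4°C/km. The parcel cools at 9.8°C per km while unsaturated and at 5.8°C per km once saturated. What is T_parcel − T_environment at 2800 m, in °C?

Parcel:
  400 → 1100 m (dry, 9.8°C/km): ΔT = -9.8 × 0.7 = -6.86°C → T = 10.04°C
  1100 → 2800 m (saturated, 5.8°C/km): ΔT = -5.8 × 1.7 = -9.86°C → T = 0.18°C
Environment:
  400 → 2800 m (environment, 3.4°C/km): ΔT = -3.4 × 2.4 = -8.16°C → T = 8.74°C
T_parcel − T_env = 0.18 − 8.74 = -8.56°C

-8.56°C (parcel cooler than environment)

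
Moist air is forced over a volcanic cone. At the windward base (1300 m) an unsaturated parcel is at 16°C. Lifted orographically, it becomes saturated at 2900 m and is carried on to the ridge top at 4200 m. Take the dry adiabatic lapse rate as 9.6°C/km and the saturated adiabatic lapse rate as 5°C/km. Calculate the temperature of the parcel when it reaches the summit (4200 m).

Dry to 2900 m: -9.6 × 1.6 km = -15.36°C, so T = 0.64°C.
Saturated to 4200 m: -5 × 1.3 km = -6.5°C, so T = -5.86°C.

-5.86°C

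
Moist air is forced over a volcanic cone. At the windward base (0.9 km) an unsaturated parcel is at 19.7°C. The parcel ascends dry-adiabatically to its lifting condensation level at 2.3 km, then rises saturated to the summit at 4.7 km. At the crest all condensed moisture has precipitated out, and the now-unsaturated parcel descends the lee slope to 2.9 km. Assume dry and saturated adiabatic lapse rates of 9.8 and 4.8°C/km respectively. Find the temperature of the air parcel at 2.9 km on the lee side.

Dry to 2300 m: -9.8 × 1.4 km = -13.72°C, so T = 5.98°C.
Saturated to 4700 m: -4.8 × 2.4 km = -11.52°C, so T = -5.54°C.
Dry descent to 2900 m: +9.8 × 1.8 km = +17.64°C, so T = 12.1°C.

12.1°C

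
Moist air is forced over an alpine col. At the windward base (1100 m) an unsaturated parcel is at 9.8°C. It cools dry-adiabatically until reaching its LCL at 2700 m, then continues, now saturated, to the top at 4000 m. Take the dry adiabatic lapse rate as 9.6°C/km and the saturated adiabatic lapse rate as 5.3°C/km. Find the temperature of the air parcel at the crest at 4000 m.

-12.45°C

Dry to 2700 m: -9.6 × 1.6 km = -15.36°C, so T = -5.56°C.
Saturated to 4000 m: -5.3 × 1.3 km = -6.89°C, so T = -12.45°C.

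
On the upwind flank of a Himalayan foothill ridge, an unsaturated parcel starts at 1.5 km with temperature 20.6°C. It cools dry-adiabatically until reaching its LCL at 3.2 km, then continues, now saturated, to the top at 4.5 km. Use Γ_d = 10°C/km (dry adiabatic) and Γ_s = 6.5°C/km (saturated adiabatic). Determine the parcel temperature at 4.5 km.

-4.85°C

1500 → 3200 m (dry, 10°C/km): ΔT = -10 × 1.7 = -17°C → T = 3.6°C
3200 → 4500 m (saturated, 6.5°C/km): ΔT = -6.5 × 1.3 = -8.45°C → T = -4.85°C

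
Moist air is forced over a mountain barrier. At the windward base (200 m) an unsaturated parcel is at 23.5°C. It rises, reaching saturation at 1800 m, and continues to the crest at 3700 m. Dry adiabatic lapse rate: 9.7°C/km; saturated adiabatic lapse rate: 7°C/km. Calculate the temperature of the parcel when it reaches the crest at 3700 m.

-5.32°C

200–1800 m, dry: Δz = 1.6 km ⇒ ΔT = -15.52°C; T = 7.98°C
1800–3700 m, saturated: Δz = 1.9 km ⇒ ΔT = -13.3°C; T = -5.32°C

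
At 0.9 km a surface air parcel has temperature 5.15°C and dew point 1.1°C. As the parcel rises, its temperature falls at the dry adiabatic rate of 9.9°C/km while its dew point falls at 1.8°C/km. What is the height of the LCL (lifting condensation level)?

1.4 km

T and T_d converge at 9.9 − 1.8 = 8.1°C per km
Height above start = (5.15 − 1.1) / 8.1 = 0.5 km
LCL altitude = 900 m + 500 m = 1400 m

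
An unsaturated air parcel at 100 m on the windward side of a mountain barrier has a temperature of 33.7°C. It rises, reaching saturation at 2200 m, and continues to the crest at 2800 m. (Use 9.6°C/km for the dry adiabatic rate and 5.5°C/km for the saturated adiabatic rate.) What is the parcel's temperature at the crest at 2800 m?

100 → 2200 m (dry, 9.6°C/km): ΔT = -9.6 × 2.1 = -20.16°C → T = 13.54°C
2200 → 2800 m (saturated, 5.5°C/km): ΔT = -5.5 × 0.6 = -3.3°C → T = 10.24°C

10.24°C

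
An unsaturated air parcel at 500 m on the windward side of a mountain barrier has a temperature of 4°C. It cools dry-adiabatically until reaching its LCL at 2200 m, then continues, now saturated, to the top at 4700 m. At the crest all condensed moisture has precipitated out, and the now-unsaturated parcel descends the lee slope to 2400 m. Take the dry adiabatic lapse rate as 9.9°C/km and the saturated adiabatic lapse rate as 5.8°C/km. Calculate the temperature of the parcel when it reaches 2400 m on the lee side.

500–2200 m, dry: Δz = 1.7 km ⇒ ΔT = -16.83°C; T = -12.83°C
2200–4700 m, saturated: Δz = 2.5 km ⇒ ΔT = -14.5°C; T = -27.33°C
4700–2400 m, dry descent: Δz = 2.3 km ⇒ ΔT = +22.77°C; T = -4.56°C

-4.56°C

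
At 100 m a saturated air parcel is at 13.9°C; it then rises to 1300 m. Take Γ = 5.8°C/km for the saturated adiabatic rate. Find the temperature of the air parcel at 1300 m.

6.94°C

Saturated adiabatic to 1300 m: -5.8 × 1.2 km = -6.96°C, so T = 6.94°C.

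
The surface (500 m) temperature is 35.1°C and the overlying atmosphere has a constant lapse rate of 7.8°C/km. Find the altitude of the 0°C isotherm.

Height above start = (35.1 − 0) / 7.8 = 4.5 km
Altitude = 500 m + 4500 m = 5000 m

5000 m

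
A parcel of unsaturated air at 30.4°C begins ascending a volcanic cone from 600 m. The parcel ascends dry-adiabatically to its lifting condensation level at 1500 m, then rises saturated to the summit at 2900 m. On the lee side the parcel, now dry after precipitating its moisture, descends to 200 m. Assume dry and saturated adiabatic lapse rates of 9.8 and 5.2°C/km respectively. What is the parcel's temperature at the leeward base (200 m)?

40.76°C

Dry to 1500 m: -9.8 × 0.9 km = -8.82°C, so T = 21.58°C.
Saturated to 2900 m: -5.2 × 1.4 km = -7.28°C, so T = 14.3°C.
Dry descent to 200 m: +9.8 × 2.7 km = +26.46°C, so T = 40.76°C.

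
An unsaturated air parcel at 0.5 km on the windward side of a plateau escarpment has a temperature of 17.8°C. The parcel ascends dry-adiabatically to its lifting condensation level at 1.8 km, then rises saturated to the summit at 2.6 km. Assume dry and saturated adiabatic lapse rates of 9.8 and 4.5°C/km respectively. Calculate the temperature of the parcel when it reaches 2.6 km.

1.46°C

From 500 m to 1800 m (dry): cools by 9.8 × 1.3 = 12.74°C, giving 5.06°C.
From 1800 m to 2600 m (saturated): cools by 4.5 × 0.8 = 3.6°C, giving 1.46°C.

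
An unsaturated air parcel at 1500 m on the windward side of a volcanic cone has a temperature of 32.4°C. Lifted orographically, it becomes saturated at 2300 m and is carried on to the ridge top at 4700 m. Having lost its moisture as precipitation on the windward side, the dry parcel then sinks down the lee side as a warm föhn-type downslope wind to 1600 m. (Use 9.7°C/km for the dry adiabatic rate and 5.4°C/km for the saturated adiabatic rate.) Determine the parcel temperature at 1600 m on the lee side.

41.75°C

From 1500 m to 2300 m (dry): cools by 9.7 × 0.8 = 7.76°C, giving 24.64°C.
From 2300 m to 4700 m (saturated): cools by 5.4 × 2.4 = 12.96°C, giving 11.68°C.
From 4700 m to 1600 m (dry descent): warms by 9.7 × 3.1 = 30.07°C, giving 41.75°C.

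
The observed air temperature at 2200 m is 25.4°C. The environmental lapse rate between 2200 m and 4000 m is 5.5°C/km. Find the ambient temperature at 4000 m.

15.5°C

Environmental to 4000 m: -5.5 × 1.8 km = -9.9°C, so T = 15.5°C.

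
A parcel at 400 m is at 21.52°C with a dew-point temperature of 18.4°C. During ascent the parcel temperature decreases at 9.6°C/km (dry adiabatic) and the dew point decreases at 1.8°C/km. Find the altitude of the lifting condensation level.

T and T_d converge at 9.6 − 1.8 = 7.8°C per km
Height above start = (21.52 − 18.4) / 7.8 = 0.4 km
LCL altitude = 400 m + 400 m = 800 m

800 m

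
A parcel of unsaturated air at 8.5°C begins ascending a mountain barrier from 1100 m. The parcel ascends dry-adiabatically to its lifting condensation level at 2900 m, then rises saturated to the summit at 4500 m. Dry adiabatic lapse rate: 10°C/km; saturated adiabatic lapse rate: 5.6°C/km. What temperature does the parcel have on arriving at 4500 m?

1100–2900 m, dry: Δz = 1.8 km ⇒ ΔT = -18°C; T = -9.5°C
2900–4500 m, saturated: Δz = 1.6 km ⇒ ΔT = -8.96°C; T = -18.46°C

-18.46°C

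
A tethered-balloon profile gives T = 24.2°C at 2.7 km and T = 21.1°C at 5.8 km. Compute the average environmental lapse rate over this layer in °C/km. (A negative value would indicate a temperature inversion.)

1°C/km

Γ = −ΔT/Δz = (24.2 − 21.1) / (5800 − 2700) m
  = 3.1°C / 3.1 km = 1°C/km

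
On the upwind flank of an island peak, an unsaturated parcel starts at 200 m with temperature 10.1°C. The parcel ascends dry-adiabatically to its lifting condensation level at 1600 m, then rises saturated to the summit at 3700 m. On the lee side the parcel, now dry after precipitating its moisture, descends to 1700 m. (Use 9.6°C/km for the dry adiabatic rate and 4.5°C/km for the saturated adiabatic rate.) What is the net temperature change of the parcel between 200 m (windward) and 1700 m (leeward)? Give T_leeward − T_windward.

Dry to 1600 m: -9.6 × 1.4 km = -13.44°C, so T = -3.34°C.
Saturated to 3700 m: -4.5 × 2.1 km = -9.45°C, so T = -12.79°C.
Dry descent to 1700 m: +9.6 × 2 km = +19.2°C, so T = 6.41°C.
Net change vs windward start: 6.41 − 10.1 = -3.69°C

-3.69°C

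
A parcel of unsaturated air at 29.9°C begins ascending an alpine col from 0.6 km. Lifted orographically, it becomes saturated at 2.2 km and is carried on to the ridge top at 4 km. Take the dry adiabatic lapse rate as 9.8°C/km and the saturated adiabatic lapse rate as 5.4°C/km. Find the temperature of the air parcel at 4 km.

4.5°C

600–2200 m, dry: Δz = 1.6 km ⇒ ΔT = -15.68°C; T = 14.22°C
2200–4000 m, saturated: Δz = 1.8 km ⇒ ΔT = -9.72°C; T = 4.5°C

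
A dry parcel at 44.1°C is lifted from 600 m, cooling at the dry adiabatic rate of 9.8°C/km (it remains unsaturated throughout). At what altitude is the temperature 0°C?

5100 m

Height above start = (44.1 − 0) / 9.8 = 4.5 km
Altitude = 600 m + 4500 m = 5100 m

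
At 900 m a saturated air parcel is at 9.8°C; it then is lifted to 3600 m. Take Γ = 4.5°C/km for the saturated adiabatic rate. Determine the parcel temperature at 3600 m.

-2.35°C

900–3600 m, saturated adiabatic: Δz = 2.7 km ⇒ ΔT = -12.15°C; T = -2.35°C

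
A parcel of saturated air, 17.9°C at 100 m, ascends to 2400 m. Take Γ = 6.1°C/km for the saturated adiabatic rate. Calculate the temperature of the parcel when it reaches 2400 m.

3.87°C

From 100 m to 2400 m (saturated adiabatic): cools by 6.1 × 2.3 = 14.03°C, giving 3.87°C.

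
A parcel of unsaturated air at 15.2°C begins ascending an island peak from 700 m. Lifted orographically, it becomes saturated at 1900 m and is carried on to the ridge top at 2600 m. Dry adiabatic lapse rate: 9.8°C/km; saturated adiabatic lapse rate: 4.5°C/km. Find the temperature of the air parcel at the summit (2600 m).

0.29°C

700 → 1900 m (dry, 9.8°C/km): ΔT = -9.8 × 1.2 = -11.76°C → T = 3.44°C
1900 → 2600 m (saturated, 4.5°C/km): ΔT = -4.5 × 0.7 = -3.15°C → T = 0.29°C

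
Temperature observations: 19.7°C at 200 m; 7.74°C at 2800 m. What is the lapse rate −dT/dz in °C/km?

4.6°C/km

Γ = −ΔT/Δz = (19.7 − 7.74) / (2800 − 200) m
  = 11.96°C / 2.6 km = 4.6°C/km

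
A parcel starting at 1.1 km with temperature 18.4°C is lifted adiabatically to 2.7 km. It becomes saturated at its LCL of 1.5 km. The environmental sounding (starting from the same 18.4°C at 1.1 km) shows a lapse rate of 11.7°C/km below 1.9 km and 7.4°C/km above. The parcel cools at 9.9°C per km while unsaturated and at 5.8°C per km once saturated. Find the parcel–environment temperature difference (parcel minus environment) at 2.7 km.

Parcel:
  From 1100 m to 1500 m (dry): cools by 9.9 × 0.4 = 3.96°C, giving 14.44°C.
  From 1500 m to 2700 m (saturated): cools by 5.8 × 1.2 = 6.96°C, giving 7.48°C.
Environment:
  From 1100 m to 1900 m (environment, lower layer): cools by 11.7 × 0.8 = 9.36°C, giving 9.04°C.
  From 1900 m to 2700 m (environment, upper layer): cools by 7.4 × 0.8 = 5.92°C, giving 3.12°C.
T_parcel − T_env = 7.48 − 3.12 = +4.36°C

+4.36°C (parcel warmer than environment)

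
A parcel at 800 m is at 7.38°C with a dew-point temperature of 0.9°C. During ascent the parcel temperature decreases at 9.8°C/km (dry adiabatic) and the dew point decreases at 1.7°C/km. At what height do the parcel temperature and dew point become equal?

T and T_d converge at 9.8 − 1.7 = 8.1°C per km
Height above start = (7.38 − 0.9) / 8.1 = 0.8 km
LCL altitude = 800 m + 800 m = 1600 m

1600 m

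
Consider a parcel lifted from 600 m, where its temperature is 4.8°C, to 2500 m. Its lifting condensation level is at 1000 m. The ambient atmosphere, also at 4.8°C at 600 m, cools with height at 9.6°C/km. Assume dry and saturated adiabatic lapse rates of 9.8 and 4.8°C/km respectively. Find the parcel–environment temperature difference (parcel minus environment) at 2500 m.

+7.12°C (parcel warmer than environment)

Parcel:
  Dry to 1000 m: -9.8 × 0.4 km = -3.92°C, so T = 0.88°C.
  Saturated to 2500 m: -4.8 × 1.5 km = -7.2°C, so T = -6.32°C.
Environment:
  Environment to 2500 m: -9.6 × 1.9 km = -18.24°C, so T = -13.44°C.
T_parcel − T_env = -6.32 − (-13.44) = +7.12°C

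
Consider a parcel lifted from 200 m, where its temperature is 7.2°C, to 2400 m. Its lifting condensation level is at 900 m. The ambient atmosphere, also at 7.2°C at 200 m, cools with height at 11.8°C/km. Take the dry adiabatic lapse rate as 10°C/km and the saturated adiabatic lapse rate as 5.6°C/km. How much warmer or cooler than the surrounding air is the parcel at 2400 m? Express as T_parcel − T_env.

+10.56°C (parcel warmer than environment)

Parcel:
  From 200 m to 900 m (dry): cools by 10 × 0.7 = 7°C, giving 0.2°C.
  From 900 m to 2400 m (saturated): cools by 5.6 × 1.5 = 8.4°C, giving -8.2°C.
Environment:
  From 200 m to 2400 m (environment): cools by 11.8 × 2.2 = 25.96°C, giving -18.76°C.
T_parcel − T_env = -8.2 − (-18.76) = +10.56°C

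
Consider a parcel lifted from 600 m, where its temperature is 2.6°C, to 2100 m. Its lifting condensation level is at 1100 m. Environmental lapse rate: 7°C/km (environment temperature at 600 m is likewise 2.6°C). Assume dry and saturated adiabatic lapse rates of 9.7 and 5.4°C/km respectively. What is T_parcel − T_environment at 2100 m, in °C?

+0.25°C (parcel warmer than environment)

Parcel:
  600 → 1100 m (dry, 9.7°C/km): ΔT = -9.7 × 0.5 = -4.85°C → T = -2.25°C
  1100 → 2100 m (saturated, 5.4°C/km): ΔT = -5.4 × 1 = -5.4°C → T = -7.65°C
Environment:
  600 → 2100 m (environment, 7°C/km): ΔT = -7 × 1.5 = -10.5°C → T = -7.9°C
T_parcel − T_env = -7.65 − (-7.9) = +0.25°C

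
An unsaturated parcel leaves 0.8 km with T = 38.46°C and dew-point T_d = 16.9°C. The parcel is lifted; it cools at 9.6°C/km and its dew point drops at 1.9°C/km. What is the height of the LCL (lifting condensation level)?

3.6 km

T and T_d converge at 9.6 − 1.9 = 7.7°C per km
Height above start = (38.46 − 16.9) / 7.7 = 2.8 km
LCL altitude = 800 m + 2800 m = 3600 m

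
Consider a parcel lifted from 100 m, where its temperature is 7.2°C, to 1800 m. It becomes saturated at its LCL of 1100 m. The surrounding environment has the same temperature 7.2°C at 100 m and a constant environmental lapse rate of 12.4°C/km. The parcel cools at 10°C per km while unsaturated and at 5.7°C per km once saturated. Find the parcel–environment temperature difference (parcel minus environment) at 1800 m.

+7.09°C (parcel warmer than environment)

Parcel:
  100 → 1100 m (dry, 10°C/km): ΔT = -10 × 1 = -10°C → T = -2.8°C
  1100 → 1800 m (saturated, 5.7°C/km): ΔT = -5.7 × 0.7 = -3.99°C → T = -6.79°C
Environment:
  100 → 1800 m (environment, 12.4°C/km): ΔT = -12.4 × 1.7 = -21.08°C → T = -13.88°C
T_parcel − T_env = -6.79 − (-13.88) = +7.09°C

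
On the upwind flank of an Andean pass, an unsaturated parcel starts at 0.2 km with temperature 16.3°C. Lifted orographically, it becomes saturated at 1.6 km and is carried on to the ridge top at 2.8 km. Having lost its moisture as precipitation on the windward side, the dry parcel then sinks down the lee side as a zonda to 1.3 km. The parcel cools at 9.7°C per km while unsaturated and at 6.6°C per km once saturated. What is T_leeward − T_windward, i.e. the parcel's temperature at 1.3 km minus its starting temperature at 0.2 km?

Dry to 1600 m: -9.7 × 1.4 km = -13.58°C, so T = 2.72°C.
Saturated to 2800 m: -6.6 × 1.2 km = -7.92°C, so T = -5.2°C.
Dry descent to 1300 m: +9.7 × 1.5 km = +14.55°C, so T = 9.35°C.
Net change vs windward start: 9.35 − 16.3 = -6.95°C

-6.95°C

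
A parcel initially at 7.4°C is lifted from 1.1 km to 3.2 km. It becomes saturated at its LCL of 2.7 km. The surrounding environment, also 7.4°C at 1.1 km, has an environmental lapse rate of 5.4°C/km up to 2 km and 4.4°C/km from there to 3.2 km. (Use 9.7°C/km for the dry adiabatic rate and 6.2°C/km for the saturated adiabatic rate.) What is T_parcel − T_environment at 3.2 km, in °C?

-8.48°C (parcel cooler than environment)

Parcel:
  1100 → 2700 m (dry, 9.7°C/km): ΔT = -9.7 × 1.6 = -15.52°C → T = -8.12°C
  2700 → 3200 m (saturated, 6.2°C/km): ΔT = -6.2 × 0.5 = -3.1°C → T = -11.22°C
Environment:
  1100 → 2000 m (environment, lower layer, 5.4°C/km): ΔT = -5.4 × 0.9 = -4.86°C → T = 2.54°C
  2000 → 3200 m (environment, upper layer, 4.4°C/km): ΔT = -4.4 × 1.2 = -5.28°C → T = -2.74°C
T_parcel − T_env = -11.22 − (-2.74) = -8.48°C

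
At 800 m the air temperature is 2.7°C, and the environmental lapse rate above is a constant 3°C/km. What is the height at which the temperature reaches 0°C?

Height above start = (2.7 − 0) / 3 = 0.9 km
Altitude = 800 m + 900 m = 1700 m

1700 m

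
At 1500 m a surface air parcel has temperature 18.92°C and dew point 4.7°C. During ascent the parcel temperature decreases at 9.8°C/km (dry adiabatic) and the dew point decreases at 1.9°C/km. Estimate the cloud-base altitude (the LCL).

3300 m

T and T_d converge at 9.8 − 1.9 = 7.9°C per km
Height above start = (18.92 − 4.7) / 7.9 = 1.8 km
LCL altitude = 1500 m + 1800 m = 3300 m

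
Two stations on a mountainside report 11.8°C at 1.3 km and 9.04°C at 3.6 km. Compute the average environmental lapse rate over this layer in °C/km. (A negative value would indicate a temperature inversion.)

Γ = −ΔT/Δz = (11.8 − 9.04) / (3600 − 1300) m
  = 2.76°C / 2.3 km = 1.2°C/km

1.2°C/km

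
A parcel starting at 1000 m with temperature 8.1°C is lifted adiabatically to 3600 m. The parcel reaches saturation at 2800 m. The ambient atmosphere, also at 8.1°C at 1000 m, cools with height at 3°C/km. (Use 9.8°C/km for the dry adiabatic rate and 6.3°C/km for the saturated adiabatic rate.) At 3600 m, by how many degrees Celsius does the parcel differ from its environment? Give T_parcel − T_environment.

Parcel:
  1000 → 2800 m (dry, 9.8°C/km): ΔT = -9.8 × 1.8 = -17.64°C → T = -9.54°C
  2800 → 3600 m (saturated, 6.3°C/km): ΔT = -6.3 × 0.8 = -5.04°C → T = -14.58°C
Environment:
  1000 → 3600 m (environment, 3°C/km): ΔT = -3 × 2.6 = -7.8°C → T = 0.3°C
T_parcel − T_env = -14.58 − 0.3 = -14.88°C

-14.88°C (parcel cooler than environment)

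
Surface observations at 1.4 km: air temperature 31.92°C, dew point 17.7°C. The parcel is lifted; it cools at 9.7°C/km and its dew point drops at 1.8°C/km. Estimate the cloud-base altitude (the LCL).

3.2 km

T and T_d converge at 9.7 − 1.8 = 7.9°C per km
Height above start = (31.92 − 17.7) / 7.9 = 1.8 km
LCL altitude = 1400 m + 1800 m = 3200 m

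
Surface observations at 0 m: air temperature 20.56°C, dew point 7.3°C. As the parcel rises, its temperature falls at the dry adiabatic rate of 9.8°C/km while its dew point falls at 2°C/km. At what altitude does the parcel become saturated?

T and T_d converge at 9.8 − 2 = 7.8°C per km
Height above start = (20.56 − 7.3) / 7.8 = 1.7 km
LCL altitude = 0 m + 1700 m = 1700 m

1700 m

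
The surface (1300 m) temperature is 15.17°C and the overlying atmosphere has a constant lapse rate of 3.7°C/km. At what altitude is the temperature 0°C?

5400 m

Height above start = (15.17 − 0) / 3.7 = 4.1 km
Altitude = 1300 m + 4100 m = 5400 m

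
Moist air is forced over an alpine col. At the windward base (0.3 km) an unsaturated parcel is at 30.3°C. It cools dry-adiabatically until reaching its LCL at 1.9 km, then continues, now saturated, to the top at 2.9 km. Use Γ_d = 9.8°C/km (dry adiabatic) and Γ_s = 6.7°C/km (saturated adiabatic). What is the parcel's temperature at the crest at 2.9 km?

7.92°C

300 → 1900 m (dry, 9.8°C/km): ΔT = -9.8 × 1.6 = -15.68°C → T = 14.62°C
1900 → 2900 m (saturated, 6.7°C/km): ΔT = -6.7 × 1 = -6.7°C → T = 7.92°C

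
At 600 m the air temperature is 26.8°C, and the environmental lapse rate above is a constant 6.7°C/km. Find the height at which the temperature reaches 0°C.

4600 m

Height above start = (26.8 − 0) / 6.7 = 4 km
Altitude = 600 m + 4000 m = 4600 m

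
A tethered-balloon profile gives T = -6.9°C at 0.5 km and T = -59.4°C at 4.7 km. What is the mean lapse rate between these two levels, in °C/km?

12.5°C/km

Γ = −ΔT/Δz = (-6.9 − (-59.4)) / (4700 − 500) m
  = 52.5°C / 4.2 km = 12.5°C/km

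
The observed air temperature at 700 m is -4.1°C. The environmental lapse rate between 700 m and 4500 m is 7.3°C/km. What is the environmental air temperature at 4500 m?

700–4500 m, environmental: Δz = 3.8 km ⇒ ΔT = -27.74°C; T = -31.84°C

-31.84°C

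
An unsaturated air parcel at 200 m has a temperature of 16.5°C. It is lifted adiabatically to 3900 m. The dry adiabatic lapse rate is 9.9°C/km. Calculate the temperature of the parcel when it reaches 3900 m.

200 → 3900 m (dry adiabatic, 9.9°C/km): ΔT = -9.9 × 3.7 = -36.63°C → T = -20.13°C

-20.13°C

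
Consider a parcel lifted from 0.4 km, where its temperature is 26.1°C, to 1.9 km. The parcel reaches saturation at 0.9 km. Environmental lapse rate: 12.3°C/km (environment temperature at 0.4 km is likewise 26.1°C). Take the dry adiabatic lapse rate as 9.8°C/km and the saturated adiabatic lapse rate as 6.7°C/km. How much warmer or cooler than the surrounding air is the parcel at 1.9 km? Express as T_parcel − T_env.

+6.85°C (parcel warmer than environment)

Parcel:
  From 400 m to 900 m (dry): cools by 9.8 × 0.5 = 4.9°C, giving 21.2°C.
  From 900 m to 1900 m (saturated): cools by 6.7 × 1 = 6.7°C, giving 14.5°C.
Environment:
  From 400 m to 1900 m (environment): cools by 12.3 × 1.5 = 18.45°C, giving 7.65°C.
T_parcel − T_env = 14.5 − 7.65 = +6.85°C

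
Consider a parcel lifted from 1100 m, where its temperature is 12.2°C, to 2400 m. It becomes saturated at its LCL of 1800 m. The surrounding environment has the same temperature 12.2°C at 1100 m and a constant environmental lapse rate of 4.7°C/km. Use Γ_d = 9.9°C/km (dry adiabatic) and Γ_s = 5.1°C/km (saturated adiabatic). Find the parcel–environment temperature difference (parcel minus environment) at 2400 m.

-3.88°C (parcel cooler than environment)

Parcel:
  From 1100 m to 1800 m (dry): cools by 9.9 × 0.7 = 6.93°C, giving 5.27°C.
  From 1800 m to 2400 m (saturated): cools by 5.1 × 0.6 = 3.06°C, giving 2.21°C.
Environment:
  From 1100 m to 2400 m (environment): cools by 4.7 × 1.3 = 6.11°C, giving 6.09°C.
T_parcel − T_env = 2.21 − 6.09 = -3.88°C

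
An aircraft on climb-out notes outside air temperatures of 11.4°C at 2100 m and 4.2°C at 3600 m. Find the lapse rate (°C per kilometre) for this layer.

4.8°C/km

Γ = −ΔT/Δz = (11.4 − 4.2) / (3600 − 2100) m
  = 7.2°C / 1.5 km = 4.8°C/km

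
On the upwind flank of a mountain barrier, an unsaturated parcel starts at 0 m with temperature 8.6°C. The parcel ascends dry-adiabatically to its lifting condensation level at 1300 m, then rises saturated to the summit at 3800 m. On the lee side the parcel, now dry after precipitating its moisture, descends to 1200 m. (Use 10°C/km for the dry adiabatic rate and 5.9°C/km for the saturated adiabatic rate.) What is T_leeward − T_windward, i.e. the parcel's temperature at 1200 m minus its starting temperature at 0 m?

0 → 1300 m (dry, 10°C/km): ΔT = -10 × 1.3 = -13°C → T = -4.4°C
1300 → 3800 m (saturated, 5.9°C/km): ΔT = -5.9 × 2.5 = -14.75°C → T = -19.15°C
3800 → 1200 m (dry descent, 10°C/km): ΔT = +10 × 2.6 = +26°C → T = 6.85°C
Net change vs windward start: 6.85 − 8.6 = -1.75°C

-1.75°C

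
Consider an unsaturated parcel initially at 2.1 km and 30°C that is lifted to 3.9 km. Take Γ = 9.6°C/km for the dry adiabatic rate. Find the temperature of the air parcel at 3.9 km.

12.72°C

From 2100 m to 3900 m (dry adiabatic): cools by 9.6 × 1.8 = 17.28°C, giving 12.72°C.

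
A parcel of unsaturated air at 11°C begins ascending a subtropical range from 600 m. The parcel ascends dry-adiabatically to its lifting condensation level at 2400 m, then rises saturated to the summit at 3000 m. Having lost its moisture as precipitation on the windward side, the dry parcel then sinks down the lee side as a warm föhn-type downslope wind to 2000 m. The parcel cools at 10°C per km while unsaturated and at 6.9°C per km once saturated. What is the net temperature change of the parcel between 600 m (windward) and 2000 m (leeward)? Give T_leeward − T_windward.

600 → 2400 m (dry, 10°C/km): ΔT = -10 × 1.8 = -18°C → T = -7°C
2400 → 3000 m (saturated, 6.9°C/km): ΔT = -6.9 × 0.6 = -4.14°C → T = -11.14°C
3000 → 2000 m (dry descent, 10°C/km): ΔT = +10 × 1 = +10°C → T = -1.14°C
Net change vs windward start: -1.14 − 11 = -12.14°C

-12.14°C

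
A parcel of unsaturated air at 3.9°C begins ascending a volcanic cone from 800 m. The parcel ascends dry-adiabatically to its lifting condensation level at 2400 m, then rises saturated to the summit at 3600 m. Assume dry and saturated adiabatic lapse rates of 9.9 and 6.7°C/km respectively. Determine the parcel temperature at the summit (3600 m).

-19.98°C

800 → 2400 m (dry, 9.9°C/km): ΔT = -9.9 × 1.6 = -15.84°C → T = -11.94°C
2400 → 3600 m (saturated, 6.7°C/km): ΔT = -6.7 × 1.2 = -8.04°C → T = -19.98°C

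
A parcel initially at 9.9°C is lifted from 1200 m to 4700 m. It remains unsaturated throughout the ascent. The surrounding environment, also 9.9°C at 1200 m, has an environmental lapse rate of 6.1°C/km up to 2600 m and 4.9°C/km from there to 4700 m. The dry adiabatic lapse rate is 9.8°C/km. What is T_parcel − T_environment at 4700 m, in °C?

-15.47°C (parcel cooler than environment)

Parcel:
  1200–4700 m, dry: Δz = 3.5 km ⇒ ΔT = -34.3°C; T = -24.4°C
Environment:
  1200–2600 m, environment, lower layer: Δz = 1.4 km ⇒ ΔT = -8.54°C; T = 1.36°C
  2600–4700 m, environment, upper layer: Δz = 2.1 km ⇒ ΔT = -10.29°C; T = -8.93°C
T_parcel − T_env = -24.4 − (-8.93) = -15.47°C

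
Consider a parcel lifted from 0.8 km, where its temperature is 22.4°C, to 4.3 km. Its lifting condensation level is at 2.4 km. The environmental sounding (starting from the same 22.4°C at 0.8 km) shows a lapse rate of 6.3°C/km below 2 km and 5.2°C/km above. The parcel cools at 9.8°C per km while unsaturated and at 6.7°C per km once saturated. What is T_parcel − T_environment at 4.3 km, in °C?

Parcel:
  Dry to 2400 m: -9.8 × 1.6 km = -15.68°C, so T = 6.72°C.
  Saturated to 4300 m: -6.7 × 1.9 km = -12.73°C, so T = -6.01°C.
Environment:
  Environment, lower layer to 2000 m: -6.3 × 1.2 km = -7.56°C, so T = 14.84°C.
  Environment, upper layer to 4300 m: -5.2 × 2.3 km = -11.96°C, so T = 2.88°C.
T_parcel − T_env = -6.01 − 2.88 = -8.89°C

-8.89°C (parcel cooler than environment)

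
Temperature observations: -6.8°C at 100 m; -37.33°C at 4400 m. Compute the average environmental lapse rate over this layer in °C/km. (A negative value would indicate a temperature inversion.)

Γ = −ΔT/Δz = (-6.8 − (-37.33)) / (4400 − 100) m
  = 30.53°C / 4.3 km = 7.1°C/km

7.1°C/km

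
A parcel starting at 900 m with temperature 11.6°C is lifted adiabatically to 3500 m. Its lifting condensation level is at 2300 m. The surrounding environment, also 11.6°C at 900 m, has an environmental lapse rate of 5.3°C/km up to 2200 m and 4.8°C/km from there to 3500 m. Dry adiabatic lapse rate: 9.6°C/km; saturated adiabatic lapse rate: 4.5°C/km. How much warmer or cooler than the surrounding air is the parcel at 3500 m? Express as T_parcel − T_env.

Parcel:
  900–2300 m, dry: Δz = 1.4 km ⇒ ΔT = -13.44°C; T = -1.84°C
  2300–3500 m, saturated: Δz = 1.2 km ⇒ ΔT = -5.4°C; T = -7.24°C
Environment:
  900–2200 m, environment, lower layer: Δz = 1.3 km ⇒ ΔT = -6.89°C; T = 4.71°C
  2200–3500 m, environment, upper layer: Δz = 1.3 km ⇒ ΔT = -6.24°C; T = -1.53°C
T_parcel − T_env = -7.24 − (-1.53) = -5.71°C

-5.71°C (parcel cooler than environment)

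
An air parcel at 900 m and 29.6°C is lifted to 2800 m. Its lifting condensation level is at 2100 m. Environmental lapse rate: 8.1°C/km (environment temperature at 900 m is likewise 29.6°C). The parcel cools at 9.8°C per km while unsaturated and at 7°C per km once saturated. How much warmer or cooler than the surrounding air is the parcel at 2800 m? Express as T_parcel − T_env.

-1.27°C (parcel cooler than environment)

Parcel:
  900–2100 m, dry: Δz = 1.2 km ⇒ ΔT = -11.76°C; T = 17.84°C
  2100–2800 m, saturated: Δz = 0.7 km ⇒ ΔT = -4.9°C; T = 12.94°C
Environment:
  900–2800 m, environment: Δz = 1.9 km ⇒ ΔT = -15.39°C; T = 14.21°C
T_parcel − T_env = 12.94 − 14.21 = -1.27°C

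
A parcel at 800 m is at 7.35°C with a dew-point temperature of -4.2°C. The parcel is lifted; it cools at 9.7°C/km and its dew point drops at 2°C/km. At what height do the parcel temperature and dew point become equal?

2300 m

T and T_d converge at 9.7 − 2 = 7.7°C per km
Height above start = (7.35 − (-4.2)) / 7.7 = 1.5 km
LCL altitude = 800 m + 1500 m = 2300 m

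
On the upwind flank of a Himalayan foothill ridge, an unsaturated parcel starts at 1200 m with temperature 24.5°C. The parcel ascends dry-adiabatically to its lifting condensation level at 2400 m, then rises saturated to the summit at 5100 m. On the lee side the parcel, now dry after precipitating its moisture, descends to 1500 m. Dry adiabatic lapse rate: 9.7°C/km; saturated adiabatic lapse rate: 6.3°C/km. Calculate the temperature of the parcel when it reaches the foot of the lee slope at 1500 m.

1200–2400 m, dry: Δz = 1.2 km ⇒ ΔT = -11.64°C; T = 12.86°C
2400–5100 m, saturated: Δz = 2.7 km ⇒ ΔT = -17.01°C; T = -4.15°C
5100–1500 m, dry descent: Δz = 3.6 km ⇒ ΔT = +34.92°C; T = 30.77°C

30.77°C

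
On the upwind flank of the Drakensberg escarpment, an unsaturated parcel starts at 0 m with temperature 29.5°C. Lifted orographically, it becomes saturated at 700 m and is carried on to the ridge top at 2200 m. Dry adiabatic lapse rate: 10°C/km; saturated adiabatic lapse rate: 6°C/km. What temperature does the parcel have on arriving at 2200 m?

Dry to 700 m: -10 × 0.7 km = -7°C, so T = 22.5°C.
Saturated to 2200 m: -6 × 1.5 km = -9°C, so T = 13.5°C.

13.5°C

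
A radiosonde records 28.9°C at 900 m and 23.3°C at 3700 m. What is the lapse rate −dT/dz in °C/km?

Γ = −ΔT/Δz = (28.9 − 23.3) / (3700 − 900) m
  = 5.6°C / 2.8 km = 2°C/km

2°C/km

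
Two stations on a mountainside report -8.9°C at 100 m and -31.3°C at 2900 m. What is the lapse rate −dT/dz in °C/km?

Γ = −ΔT/Δz = (-8.9 − (-31.3)) / (2900 − 100) m
  = 22.4°C / 2.8 km = 8°C/km

8°C/km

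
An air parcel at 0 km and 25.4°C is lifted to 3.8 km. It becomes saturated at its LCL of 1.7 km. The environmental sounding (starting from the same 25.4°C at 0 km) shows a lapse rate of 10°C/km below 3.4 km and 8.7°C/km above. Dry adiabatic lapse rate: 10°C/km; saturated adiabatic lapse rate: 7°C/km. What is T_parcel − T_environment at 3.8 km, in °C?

+5.78°C (parcel warmer than environment)

Parcel:
  0 → 1700 m (dry, 10°C/km): ΔT = -10 × 1.7 = -17°C → T = 8.4°C
  1700 → 3800 m (saturated, 7°C/km): ΔT = -7 × 2.1 = -14.7°C → T = -6.3°C
Environment:
  0 → 3400 m (environment, lower layer, 10°C/km): ΔT = -10 × 3.4 = -34°C → T = -8.6°C
  3400 → 3800 m (environment, upper layer, 8.7°C/km): ΔT = -8.7 × 0.4 = -3.48°C → T = -12.08°C
T_parcel − T_env = -6.3 − (-12.08) = +5.78°C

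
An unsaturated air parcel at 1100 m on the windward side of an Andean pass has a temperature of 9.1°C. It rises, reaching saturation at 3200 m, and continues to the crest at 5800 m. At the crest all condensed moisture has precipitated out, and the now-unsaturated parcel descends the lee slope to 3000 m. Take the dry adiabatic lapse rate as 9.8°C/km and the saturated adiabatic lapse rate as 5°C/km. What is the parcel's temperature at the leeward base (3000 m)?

2.96°C

Dry to 3200 m: -9.8 × 2.1 km = -20.58°C, so T = -11.48°C.
Saturated to 5800 m: -5 × 2.6 km = -13°C, so T = -24.48°C.
Dry descent to 3000 m: +9.8 × 2.8 km = +27.44°C, so T = 2.96°C.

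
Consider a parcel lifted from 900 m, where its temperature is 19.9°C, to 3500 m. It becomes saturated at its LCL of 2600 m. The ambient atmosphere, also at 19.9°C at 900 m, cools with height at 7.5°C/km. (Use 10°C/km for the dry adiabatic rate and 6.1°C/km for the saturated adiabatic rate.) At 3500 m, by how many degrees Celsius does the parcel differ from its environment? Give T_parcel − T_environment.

Parcel:
  900 → 2600 m (dry, 10°C/km): ΔT = -10 × 1.7 = -17°C → T = 2.9°C
  2600 → 3500 m (saturated, 6.1°C/km): ΔT = -6.1 × 0.9 = -5.49°C → T = -2.59°C
Environment:
  900 → 3500 m (environment, 7.5°C/km): ΔT = -7.5 × 2.6 = -19.5°C → T = 0.4°C
T_parcel − T_env = -2.59 − 0.4 = -2.99°C

-2.99°C (parcel cooler than environment)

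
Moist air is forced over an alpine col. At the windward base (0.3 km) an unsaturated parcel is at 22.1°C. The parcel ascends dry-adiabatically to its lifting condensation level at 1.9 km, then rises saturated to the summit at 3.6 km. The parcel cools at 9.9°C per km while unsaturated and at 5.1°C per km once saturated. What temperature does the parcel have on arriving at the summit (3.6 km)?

Dry to 1900 m: -9.9 × 1.6 km = -15.84°C, so T = 6.26°C.
Saturated to 3600 m: -5.1 × 1.7 km = -8.67°C, so T = -2.41°C.

-2.41°C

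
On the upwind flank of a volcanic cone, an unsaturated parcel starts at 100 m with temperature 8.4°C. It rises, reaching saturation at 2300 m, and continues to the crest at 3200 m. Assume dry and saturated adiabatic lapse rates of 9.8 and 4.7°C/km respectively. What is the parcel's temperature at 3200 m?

-17.39°C

100–2300 m, dry: Δz = 2.2 km ⇒ ΔT = -21.56°C; T = -13.16°C
2300–3200 m, saturated: Δz = 0.9 km ⇒ ΔT = -4.23°C; T = -17.39°C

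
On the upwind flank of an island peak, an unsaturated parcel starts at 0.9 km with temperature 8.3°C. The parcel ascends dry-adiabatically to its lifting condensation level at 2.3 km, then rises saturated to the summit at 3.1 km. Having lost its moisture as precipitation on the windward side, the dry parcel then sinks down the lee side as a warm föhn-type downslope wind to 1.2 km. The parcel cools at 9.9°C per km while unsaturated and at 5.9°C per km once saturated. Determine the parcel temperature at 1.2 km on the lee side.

900–2300 m, dry: Δz = 1.4 km ⇒ ΔT = -13.86°C; T = -5.56°C
2300–3100 m, saturated: Δz = 0.8 km ⇒ ΔT = -4.72°C; T = -10.28°C
3100–1200 m, dry descent: Δz = 1.9 km ⇒ ΔT = +18.81°C; T = 8.53°C

8.53°C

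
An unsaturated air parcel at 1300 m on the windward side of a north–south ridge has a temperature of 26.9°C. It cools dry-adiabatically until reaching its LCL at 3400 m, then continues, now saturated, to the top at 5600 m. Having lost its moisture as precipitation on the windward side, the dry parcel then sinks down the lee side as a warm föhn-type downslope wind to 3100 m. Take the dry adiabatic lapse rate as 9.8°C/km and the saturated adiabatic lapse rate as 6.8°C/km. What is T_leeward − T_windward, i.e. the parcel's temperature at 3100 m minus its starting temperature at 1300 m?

-11.04°C

From 1300 m to 3400 m (dry): cools by 9.8 × 2.1 = 20.58°C, giving 6.32°C.
From 3400 m to 5600 m (saturated): cools by 6.8 × 2.2 = 14.96°C, giving -8.64°C.
From 5600 m to 3100 m (dry descent): warms by 9.8 × 2.5 = 24.5°C, giving 15.86°C.
Net change vs windward start: 15.86 − 26.9 = -11.04°C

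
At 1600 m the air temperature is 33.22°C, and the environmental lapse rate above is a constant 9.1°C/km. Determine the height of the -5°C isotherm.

5800 m

Height above start = (33.22 − (-5)) / 9.1 = 4.2 km
Altitude = 1600 m + 4200 m = 5800 m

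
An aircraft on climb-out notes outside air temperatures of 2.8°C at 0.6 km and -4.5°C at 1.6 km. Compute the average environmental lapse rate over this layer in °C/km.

Γ = −ΔT/Δz = (2.8 − (-4.5)) / (1600 − 600) m
  = 7.3°C / 1 km = 7.3°C/km

7.3°C/km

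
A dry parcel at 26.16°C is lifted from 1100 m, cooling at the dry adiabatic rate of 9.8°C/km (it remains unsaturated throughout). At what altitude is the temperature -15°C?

Height above start = (26.16 − (-15)) / 9.8 = 4.2 km
Altitude = 1100 m + 4200 m = 5300 m

5300 m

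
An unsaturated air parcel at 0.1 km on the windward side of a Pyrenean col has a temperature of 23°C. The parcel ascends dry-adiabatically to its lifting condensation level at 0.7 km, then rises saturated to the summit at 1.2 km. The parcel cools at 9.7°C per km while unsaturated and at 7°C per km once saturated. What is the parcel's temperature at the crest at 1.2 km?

From 100 m to 700 m (dry): cools by 9.7 × 0.6 = 5.82°C, giving 17.18°C.
From 700 m to 1200 m (saturated): cools by 7 × 0.5 = 3.5°C, giving 13.68°C.

13.68°C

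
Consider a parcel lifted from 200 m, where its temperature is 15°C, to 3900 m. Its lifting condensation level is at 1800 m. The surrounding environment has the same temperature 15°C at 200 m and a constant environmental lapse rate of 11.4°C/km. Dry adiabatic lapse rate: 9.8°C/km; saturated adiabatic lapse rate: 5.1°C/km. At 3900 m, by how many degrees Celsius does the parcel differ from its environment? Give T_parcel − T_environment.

+15.79°C (parcel warmer than environment)

Parcel:
  200 → 1800 m (dry, 9.8°C/km): ΔT = -9.8 × 1.6 = -15.68°C → T = -0.68°C
  1800 → 3900 m (saturated, 5.1°C/km): ΔT = -5.1 × 2.1 = -10.71°C → T = -11.39°C
Environment:
  200 → 3900 m (environment, 11.4°C/km): ΔT = -11.4 × 3.7 = -42.18°C → T = -27.18°C
T_parcel − T_env = -11.39 − (-27.18) = +15.79°C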